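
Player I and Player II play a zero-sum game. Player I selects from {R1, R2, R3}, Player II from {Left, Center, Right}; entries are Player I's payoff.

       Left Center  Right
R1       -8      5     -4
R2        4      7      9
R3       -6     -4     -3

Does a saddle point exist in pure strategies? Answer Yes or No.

Yes

Row minima: R1 → -8, R2 → 4, R3 → -6; maximin = 4.
Column maxima: Left → 4, Center → 7, Right → 9; minimax = 4.
maximin = minimax = 4, so a saddle point exists.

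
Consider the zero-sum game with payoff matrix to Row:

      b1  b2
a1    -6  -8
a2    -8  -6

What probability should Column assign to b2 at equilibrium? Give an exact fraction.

1/2

Row minima: a1 → -8, a2 → -8; maximin = -8.
Column maxima: b1 → -6, b2 → -6; minimax = -6.
-8 ≠ -6, so there is no saddle point; optimal play is mixed.
Let Row play a1 with probability p. Expected payoff against b1: (-6)p + (-8)(1−p) = 2p − 8; against b2: (-8)p + (-6)(1−p) = −2p − 6.
Setting these equal: 2p − 8 = −2p − 6 ⇒ 4p = 2 ⇒ p = 1/2, and the value is (2)·(1/2) − 8 = -7.
For Column: with q = P(b1), equating a1's and a2's payoffs gives 2q − 8 = −2q − 6 ⇒ q = 1/2.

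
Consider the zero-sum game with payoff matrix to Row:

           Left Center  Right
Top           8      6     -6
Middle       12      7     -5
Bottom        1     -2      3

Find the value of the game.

Row minima: Top → -6, Middle → -5, Bottom → -2; maximin = -2.
Column maxima: Left → 12, Center → 7, Right → 3; minimax = 3.
-2 ≠ 3, so there is no saddle point; optimal play is mixed.
Top is strictly dominated by Middle, so Row never plays it.
Left is strictly dominated by Center (it gives Row strictly more in every row), so Column never plays it.
On the remaining 2×2 (Middle, Bottom vs Center, Right):
Let Row play Middle with probability p. Expected payoff against Center: 7p + (-2)(1−p) = 9p − 2; against Right: (-5)p + 3(1−p) = −8p + 3.
Setting these equal: 9p − 2 = −8p + 3 ⇒ 17p = 5 ⇒ p = 5/17, and the value is (9)·(5/17) − 2 = 11/17.
For Column: with q = P(Center), equating Middle's and Bottom's payoffs gives 12q − 5 = −5q + 3 ⇒ q = 8/17.

11/17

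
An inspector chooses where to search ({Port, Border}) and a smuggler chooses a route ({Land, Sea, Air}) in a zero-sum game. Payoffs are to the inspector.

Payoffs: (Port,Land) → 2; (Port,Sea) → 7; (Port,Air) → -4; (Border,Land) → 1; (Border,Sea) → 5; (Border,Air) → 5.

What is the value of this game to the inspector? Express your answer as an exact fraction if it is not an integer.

7/5

Row minima: Port → -4, Border → 1; maximin = 1.
Column maxima: Land → 2, Sea → 7, Air → 5; minimax = 2.
1 ≠ 2, so there is no saddle point; optimal play is mixed.
Sea is strictly dominated by Land (it gives the inspector strictly more in every row), so the smuggler never plays it.
On the remaining 2×2 (Port, Border vs Land, Air):
Let the inspector play Port with probability p. Expected payoff against Land: 2p + 1(1−p) = p + 1; against Air: (-4)p + 5(1−p) = −9p + 5.
Setting these equal: p + 1 = −9p + 5 ⇒ 10p = 4 ⇒ p = 2/5, and the value is (1)·(2/5) + 1 = 7/5.
For the smuggler: with q = P(Land), equating Port's and Border's payoffs gives 6q − 4 = −4q + 5 ⇒ q = 9/10.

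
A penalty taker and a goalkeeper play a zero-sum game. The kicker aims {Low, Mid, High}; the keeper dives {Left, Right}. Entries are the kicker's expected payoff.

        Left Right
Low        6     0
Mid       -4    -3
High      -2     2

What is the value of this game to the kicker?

Row minima: Low → 0, Mid → -4, High → -2; maximin = 0.
Column maxima: Left → 6, Right → 2; minimax = 2.
0 ≠ 2, so there is no saddle point; optimal play is mixed.
Mid is strictly dominated by Low, so the kicker never plays it.
On the remaining 2×2 (Low, High vs Left, Right):
Let the kicker play Low with probability p. Expected payoff against Left: 6p + (-2)(1−p) = 8p − 2; against Right: 0p + 2(1−p) = −2p + 2.
Setting these equal: 8p − 2 = −2p + 2 ⇒ 10p = 4 ⇒ p = 2/5, and the value is (8)·(2/5) − 2 = 6/5.
For the keeper: with q = P(Left), equating Low's and High's payoffs gives 6q = −4q + 2 ⇒ q = 1/5.

6/5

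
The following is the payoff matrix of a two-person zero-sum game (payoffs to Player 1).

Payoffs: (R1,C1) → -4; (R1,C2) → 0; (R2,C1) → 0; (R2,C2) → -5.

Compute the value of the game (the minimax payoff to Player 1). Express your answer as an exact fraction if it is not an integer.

-20/9

Row minima: R1 → -4, R2 → -5; maximin = -4.
Column maxima: C1 → 0, C2 → 0; minimax = 0.
-4 ≠ 0, so there is no saddle point; optimal play is mixed.
Let Player 1 play R1 with probability p. Expected payoff against C1: (-4)p + 0(1−p) = −4p; against C2: 0p + (-5)(1−p) = 5p − 5.
Setting these equal: −4p = 5p − 5 ⇒ −9p = -5 ⇒ p = 5/9, and the value is (-4)·(5/9) = -20/9.
For Player 2: with q = P(C1), equating R1's and R2's payoffs gives −4q = 5q − 5 ⇒ q = 5/9.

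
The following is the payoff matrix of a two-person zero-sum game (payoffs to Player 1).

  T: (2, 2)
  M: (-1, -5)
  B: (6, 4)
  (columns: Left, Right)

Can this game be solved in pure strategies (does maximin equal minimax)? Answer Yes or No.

Yes

Row minima: T → 2, M → -5, B → 4; maximin = 4.
Column maxima: Left → 6, Right → 4; minimax = 4.
maximin = minimax = 4, so a saddle point exists.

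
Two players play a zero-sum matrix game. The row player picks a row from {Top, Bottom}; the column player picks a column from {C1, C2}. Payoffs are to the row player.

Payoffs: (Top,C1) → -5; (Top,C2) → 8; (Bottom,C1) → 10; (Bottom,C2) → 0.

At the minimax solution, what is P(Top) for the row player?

Row minima: Top → -5, Bottom → 0; maximin = 0.
Column maxima: C1 → 10, C2 → 8; minimax = 8.
0 ≠ 8, so there is no saddle point; optimal play is mixed.
Let the row player play Top with probability p. Expected payoff against C1: (-5)p + 10(1−p) = −15p + 10; against C2: 8p + 0(1−p) = 8p.
Setting these equal: −15p + 10 = 8p ⇒ −23p = -10 ⇒ p = 10/23, and the value is (-15)·(10/23) + 10 = 80/23.
For the column player: with q = P(C1), equating Top's and Bottom's payoffs gives −13q + 8 = 10q ⇒ q = 8/23.

10/23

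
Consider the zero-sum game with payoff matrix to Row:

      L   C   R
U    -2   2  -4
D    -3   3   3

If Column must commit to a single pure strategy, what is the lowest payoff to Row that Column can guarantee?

-2

Column maxima: L → -2, C → 3, R → 3.
The smallest of these is -2.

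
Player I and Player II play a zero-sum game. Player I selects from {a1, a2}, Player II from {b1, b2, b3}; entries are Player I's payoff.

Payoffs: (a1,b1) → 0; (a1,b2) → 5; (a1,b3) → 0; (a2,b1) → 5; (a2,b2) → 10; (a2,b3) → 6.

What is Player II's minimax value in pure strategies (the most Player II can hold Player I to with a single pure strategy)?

5

Column maxima: b1 → 5, b2 → 10, b3 → 6.
The smallest of these is 5.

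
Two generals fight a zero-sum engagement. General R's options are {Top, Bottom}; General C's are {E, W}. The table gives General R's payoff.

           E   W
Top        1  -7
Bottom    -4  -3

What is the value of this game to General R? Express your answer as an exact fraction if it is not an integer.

Row minima: Top → -7, Bottom → -4; maximin = -4.
Column maxima: E → 1, W → -3; minimax = -3.
-4 ≠ -3, so there is no saddle point; optimal play is mixed.
Let General R play Top with probability p. Expected payoff against E: 1p + (-4)(1−p) = 5p − 4; against W: (-7)p + (-3)(1−p) = −4p − 3.
Setting these equal: 5p − 4 = −4p − 3 ⇒ 9p = 1 ⇒ p = 1/9, and the value is (5)·(1/9) − 4 = -31/9.
For General C: with q = P(E), equating Top's and Bottom's payoffs gives 8q − 7 = −q − 3 ⇒ q = 4/9.

-31/9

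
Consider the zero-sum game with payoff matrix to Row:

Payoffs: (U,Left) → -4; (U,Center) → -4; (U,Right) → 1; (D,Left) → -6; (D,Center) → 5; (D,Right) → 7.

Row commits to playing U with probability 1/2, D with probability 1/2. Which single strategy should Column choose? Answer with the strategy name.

Left

If Column plays Left, Row's expected payoff is (1/2)·(-4) + (1/2)·(-6) = -5.
If Column plays Center, Row's expected payoff is (1/2)·(-4) + (1/2)·5 = 1/2.
If Column plays Right, Row's expected payoff is (1/2)·1 + (1/2)·7 = 4.
Column minimizes Row's payoff; the smallest is -5, so the best response is Left.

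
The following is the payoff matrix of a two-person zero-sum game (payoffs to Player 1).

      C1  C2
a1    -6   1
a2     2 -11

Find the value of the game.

-16/5

Row minima: a1 → -6, a2 → -11; maximin = -6.
Column maxima: C1 → 2, C2 → 1; minimax = 1.
-6 ≠ 1, so there is no saddle point; optimal play is mixed.
Let Player 1 play a1 with probability p. Expected payoff against C1: (-6)p + 2(1−p) = −8p + 2; against C2: 1p + (-11)(1−p) = 12p − 11.
Setting these equal: −8p + 2 = 12p − 11 ⇒ −20p = -13 ⇒ p = 13/20, and the value is (-8)·(13/20) + 2 = -16/5.
For Player 2: with q = P(C1), equating a1's and a2's payoffs gives −7q + 1 = 13q − 11 ⇒ q = 3/5.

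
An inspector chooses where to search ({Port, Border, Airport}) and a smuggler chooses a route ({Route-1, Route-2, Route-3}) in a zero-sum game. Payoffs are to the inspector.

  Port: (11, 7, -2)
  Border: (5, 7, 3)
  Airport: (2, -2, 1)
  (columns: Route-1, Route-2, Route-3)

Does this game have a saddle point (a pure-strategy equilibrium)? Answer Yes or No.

Yes

Row minima: Port → -2, Border → 3, Airport → -2; maximin = 3.
Column maxima: Route-1 → 11, Route-2 → 7, Route-3 → 3; minimax = 3.
maximin = minimax = 3, so a saddle point exists.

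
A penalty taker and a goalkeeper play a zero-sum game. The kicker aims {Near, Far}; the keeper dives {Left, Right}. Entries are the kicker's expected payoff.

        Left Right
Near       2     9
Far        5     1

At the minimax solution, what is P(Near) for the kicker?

4/11

Row minima: Near → 2, Far → 1; maximin = 2.
Column maxima: Left → 5, Right → 9; minimax = 5.
2 ≠ 5, so there is no saddle point; optimal play is mixed.
Let the kicker play Near with probability p. Expected payoff against Left: 2p + 5(1−p) = −3p + 5; against Right: 9p + 1(1−p) = 8p + 1.
Setting these equal: −3p + 5 = 8p + 1 ⇒ −11p = -4 ⇒ p = 4/11, and the value is (-3)·(4/11) + 5 = 43/11.
For the keeper: with q = P(Left), equating Near's and Far's payoffs gives −7q + 9 = 4q + 1 ⇒ q = 8/11.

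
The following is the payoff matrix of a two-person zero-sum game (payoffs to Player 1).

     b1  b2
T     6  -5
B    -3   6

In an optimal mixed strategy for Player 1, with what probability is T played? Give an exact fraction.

9/20

Row minima: T → -5, B → -3; maximin = -3.
Column maxima: b1 → 6, b2 → 6; minimax = 6.
-3 ≠ 6, so there is no saddle point; optimal play is mixed.
Let Player 1 play T with probability p. Expected payoff against b1: 6p + (-3)(1−p) = 9p − 3; against b2: (-5)p + 6(1−p) = −11p + 6.
Setting these equal: 9p − 3 = −11p + 6 ⇒ 20p = 9 ⇒ p = 9/20, and the value is (9)·(9/20) − 3 = 21/20.
For Player 2: with q = P(b1), equating T's and B's payoffs gives 11q − 5 = −9q + 6 ⇒ q = 11/20.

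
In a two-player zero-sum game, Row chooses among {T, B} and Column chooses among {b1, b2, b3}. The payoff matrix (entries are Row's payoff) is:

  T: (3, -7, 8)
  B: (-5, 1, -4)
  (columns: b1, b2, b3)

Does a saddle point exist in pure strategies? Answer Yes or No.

No

Row minima: T → -7, B → -5; maximin = -5.
Column maxima: b1 → 3, b2 → 1, b3 → 8; minimax = 1.
-5 ≠ 1, so no pure-strategy equilibrium exists.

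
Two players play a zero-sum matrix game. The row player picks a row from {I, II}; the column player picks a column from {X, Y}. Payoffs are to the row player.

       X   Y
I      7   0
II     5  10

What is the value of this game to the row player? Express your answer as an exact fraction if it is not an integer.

35/6

Row minima: I → 0, II → 5; maximin = 5.
Column maxima: X → 7, Y → 10; minimax = 7.
5 ≠ 7, so there is no saddle point; optimal play is mixed.
Let the row player play I with probability p. Expected payoff against X: 7p + 5(1−p) = 2p + 5; against Y: 0p + 10(1−p) = −10p + 10.
Setting these equal: 2p + 5 = −10p + 10 ⇒ 12p = 5 ⇒ p = 5/12, and the value is (2)·(5/12) + 5 = 35/6.
For the column player: with q = P(X), equating I's and II's payoffs gives 7q = −5q + 10 ⇒ q = 5/6.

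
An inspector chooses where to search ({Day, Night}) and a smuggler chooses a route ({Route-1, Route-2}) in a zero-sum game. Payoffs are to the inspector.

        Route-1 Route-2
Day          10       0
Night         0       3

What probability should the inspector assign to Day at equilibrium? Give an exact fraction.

3/13

Row minima: Day → 0, Night → 0; maximin = 0.
Column maxima: Route-1 → 10, Route-2 → 3; minimax = 3.
0 ≠ 3, so there is no saddle point; optimal play is mixed.
Let the inspector play Day with probability p. Expected payoff against Route-1: 10p + 0(1−p) = 10p; against Route-2: 0p + 3(1−p) = −3p + 3.
Setting these equal: 10p = −3p + 3 ⇒ 13p = 3 ⇒ p = 3/13, and the value is (10)·(3/13) = 30/13.
For the smuggler: with q = P(Route-1), equating Day's and Night's payoffs gives 10q = −3q + 3 ⇒ q = 3/13.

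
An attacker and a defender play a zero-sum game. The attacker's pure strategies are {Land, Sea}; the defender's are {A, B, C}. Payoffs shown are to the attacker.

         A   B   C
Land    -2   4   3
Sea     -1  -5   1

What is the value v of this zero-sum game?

Row minima: Land → -2, Sea → -5; maximin = -2.
Column maxima: A → -1, B → 4, C → 3; minimax = -1.
-2 ≠ -1, so there is no saddle point; optimal play is mixed.
C is strictly dominated by A (it gives the attacker strictly more in every row), so the defender never plays it.
On the remaining 2×2 (Land, Sea vs A, B):
Let the attacker play Land with probability p. Expected payoff against A: (-2)p + (-1)(1−p) = −p − 1; against B: 4p + (-5)(1−p) = 9p − 5.
Setting these equal: −p − 1 = 9p − 5 ⇒ −10p = -4 ⇒ p = 2/5, and the value is (-1)·(2/5) − 1 = -7/5.
For the defender: with q = P(A), equating Land's and Sea's payoffs gives −6q + 4 = 4q − 5 ⇒ q = 9/10.

-7/5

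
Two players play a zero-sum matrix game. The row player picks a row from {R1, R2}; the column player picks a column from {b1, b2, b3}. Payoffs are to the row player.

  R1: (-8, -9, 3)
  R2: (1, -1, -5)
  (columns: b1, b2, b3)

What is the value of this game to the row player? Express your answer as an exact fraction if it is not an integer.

Row minima: R1 → -9, R2 → -5; maximin = -5.
Column maxima: b1 → 1, b2 → -1, b3 → 3; minimax = -1.
-5 ≠ -1, so there is no saddle point; optimal play is mixed.
b1 is strictly dominated by b2 (it gives the row player strictly more in every row), so the column player never plays it.
On the remaining 2×2 (R1, R2 vs b2, b3):
Let the row player play R1 with probability p. Expected payoff against b2: (-9)p + (-1)(1−p) = −8p − 1; against b3: 3p + (-5)(1−p) = 8p − 5.
Setting these equal: −8p − 1 = 8p − 5 ⇒ −16p = -4 ⇒ p = 1/4, and the value is (-8)·(1/4) − 1 = -3.
For the column player: with q = P(b2), equating R1's and R2's payoffs gives −12q + 3 = 4q − 5 ⇒ q = 1/2.

-3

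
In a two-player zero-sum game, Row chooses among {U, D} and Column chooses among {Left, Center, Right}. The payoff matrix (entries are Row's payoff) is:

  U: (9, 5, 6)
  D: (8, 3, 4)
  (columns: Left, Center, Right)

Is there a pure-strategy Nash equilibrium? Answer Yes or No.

Row minima: U → 5, D → 3; maximin = 5.
Column maxima: Left → 9, Center → 5, Right → 6; minimax = 5.
maximin = minimax = 5, so a saddle point exists.

Yes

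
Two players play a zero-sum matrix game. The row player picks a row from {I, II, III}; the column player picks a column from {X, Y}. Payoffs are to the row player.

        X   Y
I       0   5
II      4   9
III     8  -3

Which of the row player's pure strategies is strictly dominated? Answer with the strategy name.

II gives a strictly higher payoff than I against every column: 4 > 0, 9 > 5.
So I is strictly dominated and the row player never plays it.

I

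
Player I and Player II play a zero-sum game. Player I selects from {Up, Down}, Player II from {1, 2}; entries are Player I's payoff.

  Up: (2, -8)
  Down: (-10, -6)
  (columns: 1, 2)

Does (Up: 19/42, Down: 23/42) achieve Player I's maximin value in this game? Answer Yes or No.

No

Against 1 this mix gives (19/42)·2 + (23/42)·(-10) = -32/7.
Against 2 this mix gives (19/42)·(-8) + (23/42)·(-6) = -145/21.
Player II will play 2, holding Player I to -145/21. Shifting weight toward the row that does better against 2 would raise this floor (the equalizing mix achieves -46/7 against both 2 and 1), so the proposed strategy is not optimal.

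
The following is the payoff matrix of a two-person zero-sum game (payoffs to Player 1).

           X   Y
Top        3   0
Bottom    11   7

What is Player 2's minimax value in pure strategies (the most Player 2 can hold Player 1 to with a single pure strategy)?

7

Column maxima: X → 11, Y → 7.
The smallest of these is 7.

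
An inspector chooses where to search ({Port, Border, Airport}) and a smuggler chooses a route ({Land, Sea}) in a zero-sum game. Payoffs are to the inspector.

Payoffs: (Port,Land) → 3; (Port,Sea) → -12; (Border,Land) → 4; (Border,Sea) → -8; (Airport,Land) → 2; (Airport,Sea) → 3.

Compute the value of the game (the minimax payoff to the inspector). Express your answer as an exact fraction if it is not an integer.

Row minima: Port → -12, Border → -8, Airport → 2; maximin = 2.
Column maxima: Land → 4, Sea → 3; minimax = 3.
2 ≠ 3, so there is no saddle point; optimal play is mixed.
Port is strictly dominated by Border, so the inspector never plays it.
On the remaining 2×2 (Border, Airport vs Land, Sea):
Let the inspector play Border with probability p. Expected payoff against Land: 4p + 2(1−p) = 2p + 2; against Sea: (-8)p + 3(1−p) = −11p + 3.
Setting these equal: 2p + 2 = −11p + 3 ⇒ 13p = 1 ⇒ p = 1/13, and the value is (2)·(1/13) + 2 = 28/13.
For the smuggler: with q = P(Land), equating Border's and Airport's payoffs gives 12q − 8 = −q + 3 ⇒ q = 11/13.

28/13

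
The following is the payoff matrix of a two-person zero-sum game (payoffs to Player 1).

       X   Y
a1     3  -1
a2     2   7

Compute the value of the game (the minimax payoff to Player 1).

23/9

Row minima: a1 → -1, a2 → 2; maximin = 2.
Column maxima: X → 3, Y → 7; minimax = 3.
2 ≠ 3, so there is no saddle point; optimal play is mixed.
Let Player 1 play a1 with probability p. Expected payoff against X: 3p + 2(1−p) = p + 2; against Y: (-1)p + 7(1−p) = −8p + 7.
Setting these equal: p + 2 = −8p + 7 ⇒ 9p = 5 ⇒ p = 5/9, and the value is (1)·(5/9) + 2 = 23/9.
For Player 2: with q = P(X), equating a1's and a2's payoffs gives 4q − 1 = −5q + 7 ⇒ q = 8/9.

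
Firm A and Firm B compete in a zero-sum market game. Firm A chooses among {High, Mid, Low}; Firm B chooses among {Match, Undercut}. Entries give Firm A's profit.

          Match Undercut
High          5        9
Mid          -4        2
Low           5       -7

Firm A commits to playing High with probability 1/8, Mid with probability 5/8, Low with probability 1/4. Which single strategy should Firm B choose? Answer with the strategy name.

If Firm B plays Match, Firm A's expected payoff is (1/8)·5 + (5/8)·(-4) + (1/4)·5 = -5/8.
If Firm B plays Undercut, Firm A's expected payoff is (1/8)·9 + (5/8)·2 + (1/4)·(-7) = 5/8.
Firm B minimizes Firm A's payoff; the smallest is -5/8, so the best response is Match.

Match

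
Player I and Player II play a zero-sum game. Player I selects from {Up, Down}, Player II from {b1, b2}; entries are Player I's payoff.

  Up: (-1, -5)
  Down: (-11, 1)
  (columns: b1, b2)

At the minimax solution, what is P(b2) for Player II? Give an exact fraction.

5/8

Row minima: Up → -5, Down → -11; maximin = -5.
Column maxima: b1 → -1, b2 → 1; minimax = -1.
-5 ≠ -1, so there is no saddle point; optimal play is mixed.
Let Player I play Up with probability p. Expected payoff against b1: (-1)p + (-11)(1−p) = 10p − 11; against b2: (-5)p + 1(1−p) = −6p + 1.
Setting these equal: 10p − 11 = −6p + 1 ⇒ 16p = 12 ⇒ p = 3/4, and the value is (10)·(3/4) − 11 = -7/2.
For Player II: with q = P(b1), equating Up's and Down's payoffs gives 4q − 5 = −12q + 1 ⇒ q = 3/8.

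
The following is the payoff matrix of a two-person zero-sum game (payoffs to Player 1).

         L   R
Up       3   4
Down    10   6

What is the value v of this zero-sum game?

Row minima: Up → 3, Down → 6; maximin = 6.
Column maxima: L → 10, R → 6; minimax = 6.
Since maximin = minimax = 6, there is a saddle point and the value is 6.

6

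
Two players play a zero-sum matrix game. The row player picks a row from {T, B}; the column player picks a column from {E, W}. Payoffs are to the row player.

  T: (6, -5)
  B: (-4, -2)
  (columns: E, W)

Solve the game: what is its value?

-32/13

Row minima: T → -5, B → -4; maximin = -4.
Column maxima: E → 6, W → -2; minimax = -2.
-4 ≠ -2, so there is no saddle point; optimal play is mixed.
Let the row player play T with probability p. Expected payoff against E: 6p + (-4)(1−p) = 10p − 4; against W: (-5)p + (-2)(1−p) = −3p − 2.
Setting these equal: 10p − 4 = −3p − 2 ⇒ 13p = 2 ⇒ p = 2/13, and the value is (10)·(2/13) − 4 = -32/13.
For the column player: with q = P(E), equating T's and B's payoffs gives 11q − 5 = −2q − 2 ⇒ q = 3/13.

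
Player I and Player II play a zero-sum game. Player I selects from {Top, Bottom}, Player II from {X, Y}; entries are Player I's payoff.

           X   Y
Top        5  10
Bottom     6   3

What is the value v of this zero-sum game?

Row minima: Top → 5, Bottom → 3; maximin = 5.
Column maxima: X → 6, Y → 10; minimax = 6.
5 ≠ 6, so there is no saddle point; optimal play is mixed.
Let Player I play Top with probability p. Expected payoff against X: 5p + 6(1−p) = −p + 6; against Y: 10p + 3(1−p) = 7p + 3.
Setting these equal: −p + 6 = 7p + 3 ⇒ −8p = -3 ⇒ p = 3/8, and the value is (-1)·(3/8) + 6 = 45/8.
For Player II: with q = P(X), equating Top's and Bottom's payoffs gives −5q + 10 = 3q + 3 ⇒ q = 7/8.

45/8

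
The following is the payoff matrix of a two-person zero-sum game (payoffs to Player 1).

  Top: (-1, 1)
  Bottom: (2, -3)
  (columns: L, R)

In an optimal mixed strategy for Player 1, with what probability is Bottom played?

2/7

Row minima: Top → -1, Bottom → -3; maximin = -1.
Column maxima: L → 2, R → 1; minimax = 1.
-1 ≠ 1, so there is no saddle point; optimal play is mixed.
Let Player 1 play Top with probability p. Expected payoff against L: (-1)p + 2(1−p) = −3p + 2; against R: 1p + (-3)(1−p) = 4p − 3.
Setting these equal: −3p + 2 = 4p − 3 ⇒ −7p = -5 ⇒ p = 5/7, and the value is (-3)·(5/7) + 2 = -1/7.
For Player 2: with q = P(L), equating Top's and Bottom's payoffs gives −2q + 1 = 5q − 3 ⇒ q = 4/7.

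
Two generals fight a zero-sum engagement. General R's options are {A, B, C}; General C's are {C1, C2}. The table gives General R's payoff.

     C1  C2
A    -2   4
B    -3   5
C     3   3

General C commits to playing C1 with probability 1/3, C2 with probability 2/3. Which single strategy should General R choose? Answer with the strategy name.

C

Expected payoff of A: (1/3)·(-2) + (2/3)·4 = 2.
Expected payoff of B: (1/3)·(-3) + (2/3)·5 = 7/3.
Expected payoff of C: (1/3)·3 + (2/3)·3 = 3.
The largest is 3, so General R's best response is C.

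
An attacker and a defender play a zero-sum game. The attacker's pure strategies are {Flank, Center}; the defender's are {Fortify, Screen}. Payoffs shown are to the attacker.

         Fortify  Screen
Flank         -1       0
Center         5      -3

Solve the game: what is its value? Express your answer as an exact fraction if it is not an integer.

Row minima: Flank → -1, Center → -3; maximin = -1.
Column maxima: Fortify → 5, Screen → 0; minimax = 0.
-1 ≠ 0, so there is no saddle point; optimal play is mixed.
Let the attacker play Flank with probability p. Expected payoff against Fortify: (-1)p + 5(1−p) = −6p + 5; against Screen: 0p + (-3)(1−p) = 3p − 3.
Setting these equal: −6p + 5 = 3p − 3 ⇒ −9p = -8 ⇒ p = 8/9, and the value is (-6)·(8/9) + 5 = -1/3.
For the defender: with q = P(Fortify), equating Flank's and Center's payoffs gives −q = 8q − 3 ⇒ q = 1/3.

-1/3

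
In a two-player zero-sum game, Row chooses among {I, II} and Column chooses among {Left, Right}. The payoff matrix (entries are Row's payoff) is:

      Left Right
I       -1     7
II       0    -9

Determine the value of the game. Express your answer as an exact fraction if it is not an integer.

-9/17

Row minima: I → -1, II → -9; maximin = -1.
Column maxima: Left → 0, Right → 7; minimax = 0.
-1 ≠ 0, so there is no saddle point; optimal play is mixed.
Let Row play I with probability p. Expected payoff against Left: (-1)p + 0(1−p) = −p; against Right: 7p + (-9)(1−p) = 16p − 9.
Setting these equal: −p = 16p − 9 ⇒ −17p = -9 ⇒ p = 9/17, and the value is (-1)·(9/17) = -9/17.
For Column: with q = P(Left), equating I's and II's payoffs gives −8q + 7 = 9q − 9 ⇒ q = 16/17.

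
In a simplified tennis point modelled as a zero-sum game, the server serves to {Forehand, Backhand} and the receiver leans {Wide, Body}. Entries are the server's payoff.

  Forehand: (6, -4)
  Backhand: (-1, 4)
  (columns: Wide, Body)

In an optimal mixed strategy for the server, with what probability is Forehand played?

Row minima: Forehand → -4, Backhand → -1; maximin = -1.
Column maxima: Wide → 6, Body → 4; minimax = 4.
-1 ≠ 4, so there is no saddle point; optimal play is mixed.
Let the server play Forehand with probability p. Expected payoff against Wide: 6p + (-1)(1−p) = 7p − 1; against Body: (-4)p + 4(1−p) = −8p + 4.
Setting these equal: 7p − 1 = −8p + 4 ⇒ 15p = 5 ⇒ p = 1/3, and the value is (7)·(1/3) − 1 = 4/3.
For the receiver: with q = P(Wide), equating Forehand's and Backhand's payoffs gives 10q − 4 = −5q + 4 ⇒ q = 8/15.

1/3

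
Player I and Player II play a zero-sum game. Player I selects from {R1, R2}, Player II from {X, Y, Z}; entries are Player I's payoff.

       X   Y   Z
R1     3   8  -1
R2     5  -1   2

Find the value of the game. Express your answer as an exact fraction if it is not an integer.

Row minima: R1 → -1, R2 → -1; maximin = -1.
Column maxima: X → 5, Y → 8, Z → 2; minimax = 2.
-1 ≠ 2, so there is no saddle point; optimal play is mixed.
X is strictly dominated by Z (it gives Player I strictly more in every row), so Player II never plays it.
On the remaining 2×2 (R1, R2 vs Y, Z):
Let Player I play R1 with probability p. Expected payoff against Y: 8p + (-1)(1−p) = 9p − 1; against Z: (-1)p + 2(1−p) = −3p + 2.
Setting these equal: 9p − 1 = −3p + 2 ⇒ 12p = 3 ⇒ p = 1/4, and the value is (9)·(1/4) − 1 = 5/4.
For Player II: with q = P(Y), equating R1's and R2's payoffs gives 9q − 1 = −3q + 2 ⇒ q = 1/4.

5/4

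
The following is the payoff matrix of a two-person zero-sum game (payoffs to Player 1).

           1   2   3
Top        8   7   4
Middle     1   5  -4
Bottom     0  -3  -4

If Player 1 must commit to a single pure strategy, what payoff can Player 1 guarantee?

Row minima: Top → 4, Middle → -4, Bottom → -4.
The best of these is 4.

4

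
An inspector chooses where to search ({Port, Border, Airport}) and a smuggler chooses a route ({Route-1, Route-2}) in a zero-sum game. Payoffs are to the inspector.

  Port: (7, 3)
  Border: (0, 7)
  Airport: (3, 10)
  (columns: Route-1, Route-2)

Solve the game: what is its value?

Row minima: Port → 3, Border → 0, Airport → 3; maximin = 3.
Column maxima: Route-1 → 7, Route-2 → 10; minimax = 7.
3 ≠ 7, so there is no saddle point; optimal play is mixed.
Border is strictly dominated by Airport, so the inspector never plays it.
On the remaining 2×2 (Port, Airport vs Route-1, Route-2):
Let the inspector play Port with probability p. Expected payoff against Route-1: 7p + 3(1−p) = 4p + 3; against Route-2: 3p + 10(1−p) = −7p + 10.
Setting these equal: 4p + 3 = −7p + 10 ⇒ 11p = 7 ⇒ p = 7/11, and the value is (4)·(7/11) + 3 = 61/11.
For the smuggler: with q = P(Route-1), equating Port's and Airport's payoffs gives 4q + 3 = −7q + 10 ⇒ q = 7/11.

61/11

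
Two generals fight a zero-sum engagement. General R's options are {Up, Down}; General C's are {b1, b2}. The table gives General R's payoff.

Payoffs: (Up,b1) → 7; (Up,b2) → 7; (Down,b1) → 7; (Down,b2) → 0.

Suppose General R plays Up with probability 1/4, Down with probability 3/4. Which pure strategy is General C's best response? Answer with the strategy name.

b2

If General C plays b1, General R's expected payoff is (1/4)·7 + (3/4)·7 = 7.
If General C plays b2, General R's expected payoff is (1/4)·7 + (3/4)·0 = 7/4.
General C minimizes General R's payoff; the smallest is 7/4, so the best response is b2.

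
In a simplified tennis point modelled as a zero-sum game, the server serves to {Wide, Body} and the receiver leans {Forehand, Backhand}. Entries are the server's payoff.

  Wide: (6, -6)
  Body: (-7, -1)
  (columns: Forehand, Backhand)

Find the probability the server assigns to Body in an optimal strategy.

2/3

Row minima: Wide → -6, Body → -7; maximin = -6.
Column maxima: Forehand → 6, Backhand → -1; minimax = -1.
-6 ≠ -1, so there is no saddle point; optimal play is mixed.
Let the server play Wide with probability p. Expected payoff against Forehand: 6p + (-7)(1−p) = 13p − 7; against Backhand: (-6)p + (-1)(1−p) = −5p − 1.
Setting these equal: 13p − 7 = −5p − 1 ⇒ 18p = 6 ⇒ p = 1/3, and the value is (13)·(1/3) − 7 = -8/3.
For the receiver: with q = P(Forehand), equating Wide's and Body's payoffs gives 12q − 6 = −6q − 1 ⇒ q = 5/18.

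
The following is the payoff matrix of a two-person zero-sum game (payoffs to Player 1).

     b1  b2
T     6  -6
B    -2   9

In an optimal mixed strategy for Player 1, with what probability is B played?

Row minima: T → -6, B → -2; maximin = -2.
Column maxima: b1 → 6, b2 → 9; minimax = 6.
-2 ≠ 6, so there is no saddle point; optimal play is mixed.
Let Player 1 play T with probability p. Expected payoff against b1: 6p + (-2)(1−p) = 8p − 2; against b2: (-6)p + 9(1−p) = −15p + 9.
Setting these equal: 8p − 2 = −15p + 9 ⇒ 23p = 11 ⇒ p = 11/23, and the value is (8)·(11/23) − 2 = 42/23.
For Player 2: with q = P(b1), equating T's and B's payoffs gives 12q − 6 = −11q + 9 ⇒ q = 15/23.

12/23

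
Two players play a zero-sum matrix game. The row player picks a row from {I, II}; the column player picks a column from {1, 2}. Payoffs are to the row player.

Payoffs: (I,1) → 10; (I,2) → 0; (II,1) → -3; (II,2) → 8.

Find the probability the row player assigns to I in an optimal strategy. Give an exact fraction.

Row minima: I → 0, II → -3; maximin = 0.
Column maxima: 1 → 10, 2 → 8; minimax = 8.
0 ≠ 8, so there is no saddle point; optimal play is mixed.
Let the row player play I with probability p. Expected payoff against 1: 10p + (-3)(1−p) = 13p − 3; against 2: 0p + 8(1−p) = −8p + 8.
Setting these equal: 13p − 3 = −8p + 8 ⇒ 21p = 11 ⇒ p = 11/21, and the value is (13)·(11/21) − 3 = 80/21.
For the column player: with q = P(1), equating I's and II's payoffs gives 10q = −11q + 8 ⇒ q = 8/21.

11/21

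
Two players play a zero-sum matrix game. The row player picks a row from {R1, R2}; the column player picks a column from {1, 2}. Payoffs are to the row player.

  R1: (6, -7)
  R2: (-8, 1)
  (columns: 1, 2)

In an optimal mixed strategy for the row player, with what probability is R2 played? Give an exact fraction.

13/22

Row minima: R1 → -7, R2 → -8; maximin = -7.
Column maxima: 1 → 6, 2 → 1; minimax = 1.
-7 ≠ 1, so there is no saddle point; optimal play is mixed.
Let the row player play R1 with probability p. Expected payoff against 1: 6p + (-8)(1−p) = 14p − 8; against 2: (-7)p + 1(1−p) = −8p + 1.
Setting these equal: 14p − 8 = −8p + 1 ⇒ 22p = 9 ⇒ p = 9/22, and the value is (14)·(9/22) − 8 = -25/11.
For the column player: with q = P(1), equating R1's and R2's payoffs gives 13q − 7 = −9q + 1 ⇒ q = 4/11.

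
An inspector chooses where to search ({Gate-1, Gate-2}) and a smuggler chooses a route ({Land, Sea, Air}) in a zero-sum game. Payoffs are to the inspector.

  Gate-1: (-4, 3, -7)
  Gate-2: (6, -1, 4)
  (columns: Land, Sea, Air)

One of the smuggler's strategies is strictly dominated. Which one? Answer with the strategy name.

Air holds the inspector's payoff strictly below Land in every row: -7 < -4, 4 < 6.
So Land is strictly dominated for the smuggler.

Land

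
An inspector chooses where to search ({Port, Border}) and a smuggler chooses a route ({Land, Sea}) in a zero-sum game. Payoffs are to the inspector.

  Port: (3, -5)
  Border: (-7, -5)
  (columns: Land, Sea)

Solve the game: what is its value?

Row minima: Port → -5, Border → -7; maximin = -5.
Column maxima: Land → 3, Sea → -5; minimax = -5.
Since maximin = minimax = -5, there is a saddle point and the value is -5.

-5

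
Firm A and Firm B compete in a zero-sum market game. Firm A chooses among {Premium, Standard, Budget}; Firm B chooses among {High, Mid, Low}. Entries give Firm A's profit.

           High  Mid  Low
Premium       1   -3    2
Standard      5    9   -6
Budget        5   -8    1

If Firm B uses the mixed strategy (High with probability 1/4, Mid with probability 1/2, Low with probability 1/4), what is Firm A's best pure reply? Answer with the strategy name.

Expected payoff of Premium: (1/4)·1 + (1/2)·(-3) + (1/4)·2 = -3/4.
Expected payoff of Standard: (1/4)·5 + (1/2)·9 + (1/4)·(-6) = 17/4.
Expected payoff of Budget: (1/4)·5 + (1/2)·(-8) + (1/4)·1 = -5/2.
The largest is 17/4, so Firm A's best response is Standard.

Standard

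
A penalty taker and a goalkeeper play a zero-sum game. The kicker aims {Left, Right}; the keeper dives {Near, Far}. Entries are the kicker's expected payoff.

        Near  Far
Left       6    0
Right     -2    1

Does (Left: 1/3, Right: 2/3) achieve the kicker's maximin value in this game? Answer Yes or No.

Against Near this mix gives (1/3)·6 + (2/3)·(-2) = 2/3.
Against Far this mix gives (1/3)·0 + (2/3)·1 = 2/3.
All of the keeper's active replies (Near, Far) yield 2/3, and no column does worse for the kicker. The mix makes the keeper indifferent and guarantees 2/3, so it is optimal.

Yes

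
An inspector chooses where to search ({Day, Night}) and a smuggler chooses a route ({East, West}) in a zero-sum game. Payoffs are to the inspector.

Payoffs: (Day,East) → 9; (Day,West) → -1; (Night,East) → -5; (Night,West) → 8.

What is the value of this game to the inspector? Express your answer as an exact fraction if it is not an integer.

Row minima: Day → -1, Night → -5; maximin = -1.
Column maxima: East → 9, West → 8; minimax = 8.
-1 ≠ 8, so there is no saddle point; optimal play is mixed.
Let the inspector play Day with probability p. Expected payoff against East: 9p + (-5)(1−p) = 14p − 5; against West: (-1)p + 8(1−p) = −9p + 8.
Setting these equal: 14p − 5 = −9p + 8 ⇒ 23p = 13 ⇒ p = 13/23, and the value is (14)·(13/23) − 5 = 67/23.
For the smuggler: with q = P(East), equating Day's and Night's payoffs gives 10q − 1 = −13q + 8 ⇒ q = 9/23.

67/23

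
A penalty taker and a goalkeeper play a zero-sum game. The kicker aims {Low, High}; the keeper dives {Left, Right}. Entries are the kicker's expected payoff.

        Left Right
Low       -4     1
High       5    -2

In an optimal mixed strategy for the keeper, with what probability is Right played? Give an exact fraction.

3/4

Row minima: Low → -4, High → -2; maximin = -2.
Column maxima: Left → 5, Right → 1; minimax = 1.
-2 ≠ 1, so there is no saddle point; optimal play is mixed.
Let the kicker play Low with probability p. Expected payoff against Left: (-4)p + 5(1−p) = −9p + 5; against Right: 1p + (-2)(1−p) = 3p − 2.
Setting these equal: −9p + 5 = 3p − 2 ⇒ −12p = -7 ⇒ p = 7/12, and the value is (-9)·(7/12) + 5 = -1/4.
For the keeper: with q = P(Left), equating Low's and High's payoffs gives −5q + 1 = 7q − 2 ⇒ q = 1/4.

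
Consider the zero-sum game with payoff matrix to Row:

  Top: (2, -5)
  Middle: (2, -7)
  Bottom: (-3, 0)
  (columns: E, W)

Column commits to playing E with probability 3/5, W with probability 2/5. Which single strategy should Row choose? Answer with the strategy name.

Expected payoff of Top: (3/5)·2 + (2/5)·(-5) = -4/5.
Expected payoff of Middle: (3/5)·2 + (2/5)·(-7) = -8/5.
Expected payoff of Bottom: (3/5)·(-3) + (2/5)·0 = -9/5.
The largest is -4/5, so Row's best response is Top.

Top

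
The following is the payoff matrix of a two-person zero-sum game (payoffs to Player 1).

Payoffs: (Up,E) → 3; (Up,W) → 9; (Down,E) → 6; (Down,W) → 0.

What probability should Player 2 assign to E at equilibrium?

Row minima: Up → 3, Down → 0; maximin = 3.
Column maxima: E → 6, W → 9; minimax = 6.
3 ≠ 6, so there is no saddle point; optimal play is mixed.
Let Player 1 play Up with probability p. Expected payoff against E: 3p + 6(1−p) = −3p + 6; against W: 9p + 0(1−p) = 9p.
Setting these equal: −3p + 6 = 9p ⇒ −12p = -6 ⇒ p = 1/2, and the value is (-3)·(1/2) + 6 = 9/2.
For Player 2: with q = P(E), equating Up's and Down's payoffs gives −6q + 9 = 6q ⇒ q = 3/4.

3/4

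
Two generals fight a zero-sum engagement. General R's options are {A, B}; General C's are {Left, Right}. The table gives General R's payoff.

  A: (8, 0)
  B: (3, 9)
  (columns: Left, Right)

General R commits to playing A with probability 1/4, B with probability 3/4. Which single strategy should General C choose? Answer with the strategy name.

If General C plays Left, General R's expected payoff is (1/4)·8 + (3/4)·3 = 17/4.
If General C plays Right, General R's expected payoff is (1/4)·0 + (3/4)·9 = 27/4.
General C minimizes General R's payoff; the smallest is 17/4, so the best response is Left.

Left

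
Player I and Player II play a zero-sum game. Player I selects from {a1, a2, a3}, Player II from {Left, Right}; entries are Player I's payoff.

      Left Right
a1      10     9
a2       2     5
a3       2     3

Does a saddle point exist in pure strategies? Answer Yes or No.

Row minima: a1 → 9, a2 → 2, a3 → 2; maximin = 9.
Column maxima: Left → 10, Right → 9; minimax = 9.
maximin = minimax = 9, so a saddle point exists.

Yes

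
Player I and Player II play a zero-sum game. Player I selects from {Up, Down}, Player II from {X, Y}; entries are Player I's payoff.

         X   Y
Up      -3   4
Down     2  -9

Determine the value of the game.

Row minima: Up → -3, Down → -9; maximin = -3.
Column maxima: X → 2, Y → 4; minimax = 2.
-3 ≠ 2, so there is no saddle point; optimal play is mixed.
Let Player I play Up with probability p. Expected payoff against X: (-3)p + 2(1−p) = −5p + 2; against Y: 4p + (-9)(1−p) = 13p − 9.
Setting these equal: −5p + 2 = 13p − 9 ⇒ −18p = -11 ⇒ p = 11/18, and the value is (-5)·(11/18) + 2 = -19/18.
For Player II: with q = P(X), equating Up's and Down's payoffs gives −7q + 4 = 11q − 9 ⇒ q = 13/18.

-19/18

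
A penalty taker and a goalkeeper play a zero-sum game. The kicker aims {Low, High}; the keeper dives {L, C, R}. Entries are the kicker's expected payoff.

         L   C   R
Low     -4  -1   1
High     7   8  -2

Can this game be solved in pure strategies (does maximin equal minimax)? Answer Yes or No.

No

Row minima: Low → -4, High → -2; maximin = -2.
Column maxima: L → 7, C → 8, R → 1; minimax = 1.
-2 ≠ 1, so no pure-strategy equilibrium exists.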